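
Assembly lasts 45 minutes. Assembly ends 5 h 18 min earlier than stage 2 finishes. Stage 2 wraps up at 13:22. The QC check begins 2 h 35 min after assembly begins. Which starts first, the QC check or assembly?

assembly

Assembly ends at 13:22 − 318 min = 08:04.
Assembly starts at 08:04 − 45 min = 07:19.
The QC check starts at 07:19 + 155 min = 09:54.
The QC check starts at 09:54 and assembly starts at 07:19, so assembly is first.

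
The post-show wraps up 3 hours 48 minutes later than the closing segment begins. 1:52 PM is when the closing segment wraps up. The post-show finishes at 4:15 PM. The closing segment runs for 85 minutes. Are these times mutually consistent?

Yes

The closing segment starts at 1:52 PM − 85 min = 12:27 PM.
The post-show ends at 12:27 PM + 228 min = 4:15 PM.
That matches the stated 4:15 PM, so the schedule is consistent.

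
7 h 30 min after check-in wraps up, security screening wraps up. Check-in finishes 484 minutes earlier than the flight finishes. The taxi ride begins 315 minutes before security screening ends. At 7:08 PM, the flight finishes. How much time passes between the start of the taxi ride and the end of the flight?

349 minutes

Check-in ends at 7:08 PM − 484 min = 11:04 AM.
Security screening ends at 11:04 AM + 450 min = 6:34 PM.
The taxi ride starts at 6:34 PM − 315 min = 1:19 PM.
From 1:19 PM to 7:08 PM is 349 minutes.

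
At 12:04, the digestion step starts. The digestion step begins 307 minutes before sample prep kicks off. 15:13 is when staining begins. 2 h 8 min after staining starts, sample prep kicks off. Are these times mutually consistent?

No

Sample prep starts at 15:13 + 128 min = 17:21.
The digestion step starts at 17:21 − 307 min = 12:14.
But the digestion step is also said to start at 12:04 — a 10-minute conflict.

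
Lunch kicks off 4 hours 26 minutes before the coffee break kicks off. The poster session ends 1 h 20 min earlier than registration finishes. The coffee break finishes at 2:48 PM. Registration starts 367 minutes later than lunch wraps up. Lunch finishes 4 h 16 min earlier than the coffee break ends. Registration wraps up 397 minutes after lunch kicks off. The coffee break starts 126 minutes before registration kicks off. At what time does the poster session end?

3:24 PM

Lunch ends at 2:48 PM − 256 min = 10:32 AM.
Registration starts at 10:32 AM + 367 min = 4:39 PM.
The coffee break starts at 4:39 PM − 126 min = 2:33 PM.
Lunch starts at 2:33 PM − 266 min = 10:07 AM.
Registration ends at 10:07 AM + 397 min = 4:44 PM.
The poster session ends at 4:44 PM − 80 min = 3:24 PM.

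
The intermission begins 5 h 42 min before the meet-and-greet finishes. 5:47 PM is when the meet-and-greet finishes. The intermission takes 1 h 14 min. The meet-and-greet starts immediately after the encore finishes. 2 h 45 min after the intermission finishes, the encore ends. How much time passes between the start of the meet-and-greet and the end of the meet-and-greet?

103 minutes

The intermission starts at 5:47 PM − 342 min = 12:05 PM.
The intermission ends at 12:05 PM + 74 min = 1:19 PM.
The encore ends at 1:19 PM + 165 min = 4:04 PM.
So the meet-and-greet starts at 4:04 PM.
From 4:04 PM to 5:47 PM is 103 minutes.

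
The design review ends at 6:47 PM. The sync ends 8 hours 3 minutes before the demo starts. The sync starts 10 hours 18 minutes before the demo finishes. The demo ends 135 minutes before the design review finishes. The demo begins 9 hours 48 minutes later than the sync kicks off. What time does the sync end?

The demo ends at 6:47 PM − 135 min = 4:32 PM.
The sync starts at 4:32 PM − 618 min = 6:14 AM.
The demo starts at 6:14 AM + 588 min = 4:02 PM.
The sync ends at 4:02 PM − 483 min = 7:59 AM.

7:59 AM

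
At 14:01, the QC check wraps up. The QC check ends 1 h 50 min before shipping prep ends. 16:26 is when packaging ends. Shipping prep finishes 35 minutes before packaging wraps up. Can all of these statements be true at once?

Yes

Shipping prep ends at 16:26 − 35 min = 15:51.
The QC check ends at 15:51 − 110 min = 14:01.
That matches the stated 14:01, so the schedule is consistent.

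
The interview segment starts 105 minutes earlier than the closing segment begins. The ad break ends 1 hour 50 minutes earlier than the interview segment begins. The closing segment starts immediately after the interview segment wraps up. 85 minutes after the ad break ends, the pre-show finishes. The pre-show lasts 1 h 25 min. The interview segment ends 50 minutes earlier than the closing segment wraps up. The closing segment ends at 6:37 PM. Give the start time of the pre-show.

2:12 PM

The interview segment ends at 6:37 PM − 50 min = 5:47 PM.
So the closing segment starts at 5:47 PM.
The interview segment starts at 5:47 PM − 105 min = 4:02 PM.
The ad break ends at 4:02 PM − 110 min = 2:12 PM.
The pre-show ends at 2:12 PM + 85 min = 3:37 PM.
The pre-show starts at 3:37 PM − 85 min = 2:12 PM.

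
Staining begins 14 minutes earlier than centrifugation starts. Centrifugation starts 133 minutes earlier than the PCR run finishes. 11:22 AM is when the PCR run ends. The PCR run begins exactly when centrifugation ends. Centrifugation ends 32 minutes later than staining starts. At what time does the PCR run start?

9:27 AM

Centrifugation starts at 11:22 AM − 133 min = 9:09 AM.
Staining starts at 9:09 AM − 14 min = 8:55 AM.
Centrifugation ends at 8:55 AM + 32 min = 9:27 AM.
So the PCR run starts at 9:27 AM.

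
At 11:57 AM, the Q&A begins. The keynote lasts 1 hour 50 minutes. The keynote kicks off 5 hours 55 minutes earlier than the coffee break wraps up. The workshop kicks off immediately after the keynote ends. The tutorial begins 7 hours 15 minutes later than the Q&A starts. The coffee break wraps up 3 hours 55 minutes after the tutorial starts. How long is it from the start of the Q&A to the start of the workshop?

7 h 5 min

The tutorial starts at 11:57 AM + 435 min = 7:12 PM.
The coffee break ends at 7:12 PM + 235 min = 11:07 PM.
The keynote starts at 11:07 PM − 355 min = 5:12 PM.
The keynote ends at 5:12 PM + 110 min = 7:02 PM.
So the workshop starts at 7:02 PM.
From 11:57 AM to 7:02 PM is 7 h 5 min.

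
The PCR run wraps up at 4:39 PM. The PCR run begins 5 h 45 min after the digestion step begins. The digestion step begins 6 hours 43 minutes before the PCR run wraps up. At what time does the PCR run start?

The digestion step starts at 4:39 PM − 403 min = 9:56 AM.
The PCR run starts at 9:56 AM + 345 min = 3:41 PM.

3:41 PM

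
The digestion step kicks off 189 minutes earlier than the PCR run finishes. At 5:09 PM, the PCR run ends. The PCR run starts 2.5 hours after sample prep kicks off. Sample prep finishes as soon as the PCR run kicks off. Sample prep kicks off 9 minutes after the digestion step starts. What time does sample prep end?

4:39 PM

The digestion step starts at 5:09 PM − 189 min = 2:00 PM.
Sample prep starts at 2:00 PM + 9 min = 2:09 PM.
The PCR run starts at 2:09 PM + 150 min = 4:39 PM.
So sample prep ends at 4:39 PM.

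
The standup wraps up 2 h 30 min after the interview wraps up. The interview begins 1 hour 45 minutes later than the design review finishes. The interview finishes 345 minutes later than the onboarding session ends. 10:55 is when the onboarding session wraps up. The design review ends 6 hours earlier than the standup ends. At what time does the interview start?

14:55

The interview ends at 10:55 + 345 min = 16:40.
The standup ends at 16:40 + 150 min = 19:10.
The design review ends at 19:10 − 360 min = 13:10.
The interview starts at 13:10 + 105 min = 14:55.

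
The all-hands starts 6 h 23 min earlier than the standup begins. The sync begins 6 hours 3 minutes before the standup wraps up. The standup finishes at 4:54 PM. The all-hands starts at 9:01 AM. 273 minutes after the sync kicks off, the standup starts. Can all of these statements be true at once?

The sync starts at 4:54 PM − 363 min = 10:51 AM.
The standup starts at 10:51 AM + 273 min = 3:24 PM.
The all-hands starts at 3:24 PM − 383 min = 9:01 AM.
That matches the stated 9:01 AM, so the schedule is consistent.

Yes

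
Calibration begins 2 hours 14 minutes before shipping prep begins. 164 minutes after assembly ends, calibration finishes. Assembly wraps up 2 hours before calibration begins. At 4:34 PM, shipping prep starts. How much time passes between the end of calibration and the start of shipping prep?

1 h 30 min

Calibration starts at 4:34 PM − 134 min = 2:20 PM.
Assembly ends at 2:20 PM − 120 min = 12:20 PM.
Calibration ends at 12:20 PM + 164 min = 3:04 PM.
From 3:04 PM to 4:34 PM is 1 h 30 min.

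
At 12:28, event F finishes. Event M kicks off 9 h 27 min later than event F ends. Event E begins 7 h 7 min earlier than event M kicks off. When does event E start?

Event M starts at 12:28 + 567 min = 21:55.
Event E starts at 21:55 − 427 min = 14:48.

14:48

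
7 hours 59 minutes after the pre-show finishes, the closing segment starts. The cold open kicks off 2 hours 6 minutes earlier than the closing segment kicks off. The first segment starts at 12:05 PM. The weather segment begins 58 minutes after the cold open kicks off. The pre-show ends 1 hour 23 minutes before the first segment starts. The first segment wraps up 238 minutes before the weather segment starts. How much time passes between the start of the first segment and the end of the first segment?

an hour and a half

The pre-show ends at 12:05 PM − 83 min = 10:42 AM.
The closing segment starts at 10:42 AM + 479 min = 6:41 PM.
The cold open starts at 6:41 PM − 126 min = 4:35 PM.
The weather segment starts at 4:35 PM + 58 min = 5:33 PM.
The first segment ends at 5:33 PM − 238 min = 1:35 PM.
From 12:05 PM to 1:35 PM is an hour and a half.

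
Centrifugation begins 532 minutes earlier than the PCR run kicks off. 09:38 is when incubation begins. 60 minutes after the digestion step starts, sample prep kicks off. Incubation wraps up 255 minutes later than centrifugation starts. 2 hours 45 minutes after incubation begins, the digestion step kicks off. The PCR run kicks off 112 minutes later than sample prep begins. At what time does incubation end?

10:38

The digestion step starts at 09:38 + 165 min = 12:23.
Sample prep starts at 12:23 + 60 min = 13:23.
The PCR run starts at 13:23 + 112 min = 15:15.
Centrifugation starts at 15:15 − 532 min = 06:23.
Incubation ends at 06:23 + 255 min = 10:38.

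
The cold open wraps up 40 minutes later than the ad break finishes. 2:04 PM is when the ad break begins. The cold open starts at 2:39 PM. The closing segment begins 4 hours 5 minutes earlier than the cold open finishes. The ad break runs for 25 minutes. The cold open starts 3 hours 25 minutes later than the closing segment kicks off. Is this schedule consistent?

The ad break ends at 2:04 PM + 25 min = 2:29 PM.
The cold open ends at 2:29 PM + 40 min = 3:09 PM.
The closing segment starts at 3:09 PM − 245 min = 11:04 AM.
The cold open starts at 11:04 AM + 205 min = 2:29 PM.
But the cold open is also said to start at 2:39 PM — a 10-minute conflict.

No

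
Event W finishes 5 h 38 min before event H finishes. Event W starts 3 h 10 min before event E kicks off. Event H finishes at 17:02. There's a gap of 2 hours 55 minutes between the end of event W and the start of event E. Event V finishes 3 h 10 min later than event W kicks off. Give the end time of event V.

14:19

Event W ends at 17:02 − 338 min = 11:24.
Event E starts at 11:24 + 175 min = 14:19.
Event W starts at 14:19 − 190 min = 11:09.
Event V ends at 11:09 + 190 min = 14:19.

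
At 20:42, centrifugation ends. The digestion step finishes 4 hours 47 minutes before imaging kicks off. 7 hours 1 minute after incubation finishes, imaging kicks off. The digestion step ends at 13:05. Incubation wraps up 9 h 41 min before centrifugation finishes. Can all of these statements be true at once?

Incubation ends at 20:42 − 581 min = 11:01.
Imaging starts at 11:01 + 421 min = 18:02.
The digestion step ends at 18:02 − 287 min = 13:15.
But the digestion step is also said to end at 13:05 — a 10-minute conflict.

No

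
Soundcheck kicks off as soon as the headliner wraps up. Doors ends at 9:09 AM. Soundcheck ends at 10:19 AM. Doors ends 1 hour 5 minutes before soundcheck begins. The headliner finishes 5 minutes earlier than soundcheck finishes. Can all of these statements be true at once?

The headliner ends at 10:19 AM − 5 min = 10:14 AM.
So soundcheck starts at 10:14 AM.
Doors ends at 10:14 AM − 65 min = 9:09 AM.
That matches the stated 9:09 AM, so the schedule is consistent.

Yes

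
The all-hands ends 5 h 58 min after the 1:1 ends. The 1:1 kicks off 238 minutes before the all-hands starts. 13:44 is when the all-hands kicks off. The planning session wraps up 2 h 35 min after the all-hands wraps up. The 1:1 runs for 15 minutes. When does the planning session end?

18:34

The 1:1 starts at 13:44 − 238 min = 09:46.
The 1:1 ends at 09:46 + 15 min = 10:01.
The all-hands ends at 10:01 + 358 min = 15:59.
The planning session ends at 15:59 + 155 min = 18:34.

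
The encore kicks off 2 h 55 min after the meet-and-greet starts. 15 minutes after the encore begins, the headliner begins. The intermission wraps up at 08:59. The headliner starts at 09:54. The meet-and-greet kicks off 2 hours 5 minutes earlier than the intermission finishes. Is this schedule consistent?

No

The meet-and-greet starts at 08:59 − 125 min = 06:54.
The encore starts at 06:54 + 175 min = 09:49.
The headliner starts at 09:49 + 15 min = 10:04.
But the headliner is also said to start at 09:54 — a 10-minute conflict.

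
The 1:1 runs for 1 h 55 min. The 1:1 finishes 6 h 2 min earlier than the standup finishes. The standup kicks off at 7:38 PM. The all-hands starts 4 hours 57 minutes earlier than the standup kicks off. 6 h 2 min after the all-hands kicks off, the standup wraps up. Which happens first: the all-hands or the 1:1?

The all-hands starts at 7:38 PM − 297 min = 2:41 PM.
The standup ends at 2:41 PM + 362 min = 8:43 PM.
The 1:1 ends at 8:43 PM − 362 min = 2:41 PM.
The 1:1 starts at 2:41 PM − 115 min = 12:46 PM.
The all-hands starts at 2:41 PM and the 1:1 starts at 12:46 PM, so the 1:1 is first.

the 1:1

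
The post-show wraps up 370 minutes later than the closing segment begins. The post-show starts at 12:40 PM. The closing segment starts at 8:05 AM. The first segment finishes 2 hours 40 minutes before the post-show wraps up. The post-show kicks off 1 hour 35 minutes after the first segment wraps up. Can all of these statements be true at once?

The post-show ends at 8:05 AM + 370 min = 2:15 PM.
The first segment ends at 2:15 PM − 160 min = 11:35 AM.
The post-show starts at 11:35 AM + 95 min = 1:10 PM.
But the post-show is also said to start at 12:40 PM — a 30-minute conflict.

No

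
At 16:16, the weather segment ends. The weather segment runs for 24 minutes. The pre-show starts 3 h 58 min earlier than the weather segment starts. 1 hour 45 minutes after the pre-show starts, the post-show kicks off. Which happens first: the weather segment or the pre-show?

The weather segment starts at 16:16 − 24 min = 15:52.
The pre-show starts at 15:52 − 238 min = 11:54.
The weather segment starts at 15:52 and the pre-show starts at 11:54, so the pre-show is first.

the pre-show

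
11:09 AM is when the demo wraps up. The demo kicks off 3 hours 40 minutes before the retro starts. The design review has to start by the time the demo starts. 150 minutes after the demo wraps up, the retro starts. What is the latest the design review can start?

The retro starts at 11:09 AM + 150 min = 1:39 PM.
The demo starts at 1:39 PM − 220 min = 9:59 AM.
The design review is bounded by the demo, so the latest it can start is 9:59 AM.

9:59 AM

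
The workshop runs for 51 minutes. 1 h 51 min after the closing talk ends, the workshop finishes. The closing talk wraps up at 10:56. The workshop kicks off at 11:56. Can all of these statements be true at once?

The workshop ends at 10:56 + 111 min = 12:47.
The workshop starts at 12:47 − 51 min = 11:56.
That matches the stated 11:56, so the schedule is consistent.

Yes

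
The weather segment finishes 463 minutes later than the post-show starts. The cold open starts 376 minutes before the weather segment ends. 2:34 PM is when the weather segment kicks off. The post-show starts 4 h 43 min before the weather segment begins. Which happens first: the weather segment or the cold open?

the cold open

The post-show starts at 2:34 PM − 283 min = 9:51 AM.
The weather segment ends at 9:51 AM + 463 min = 5:34 PM.
The cold open starts at 5:34 PM − 376 min = 11:18 AM.
The weather segment starts at 2:34 PM and the cold open starts at 11:18 AM, so the cold open is first.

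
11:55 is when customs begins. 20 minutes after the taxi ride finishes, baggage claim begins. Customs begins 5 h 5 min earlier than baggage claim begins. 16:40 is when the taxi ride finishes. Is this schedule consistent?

Yes

Baggage claim starts at 16:40 + 20 min = 17:00.
Customs starts at 17:00 − 305 min = 11:55.
That matches the stated 11:55, so the schedule is consistent.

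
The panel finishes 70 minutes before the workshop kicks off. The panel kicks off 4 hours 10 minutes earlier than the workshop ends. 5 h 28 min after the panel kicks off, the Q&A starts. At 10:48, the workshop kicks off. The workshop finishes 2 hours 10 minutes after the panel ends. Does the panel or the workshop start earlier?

The panel ends at 10:48 − 70 min = 09:38.
The workshop ends at 09:38 + 130 min = 11:48.
The panel starts at 11:48 − 250 min = 07:38.
The panel starts at 07:38 and the workshop starts at 10:48, so the panel is first.

the panel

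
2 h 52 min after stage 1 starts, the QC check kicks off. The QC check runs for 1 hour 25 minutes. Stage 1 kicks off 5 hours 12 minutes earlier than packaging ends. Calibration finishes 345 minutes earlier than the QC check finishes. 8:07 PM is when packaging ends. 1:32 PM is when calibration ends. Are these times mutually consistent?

No

Stage 1 starts at 8:07 PM − 312 min = 2:55 PM.
The QC check starts at 2:55 PM + 172 min = 5:47 PM.
The QC check ends at 5:47 PM + 85 min = 7:12 PM.
Calibration ends at 7:12 PM − 345 min = 1:27 PM.
But calibration is also said to end at 1:32 PM — a 5-minute conflict.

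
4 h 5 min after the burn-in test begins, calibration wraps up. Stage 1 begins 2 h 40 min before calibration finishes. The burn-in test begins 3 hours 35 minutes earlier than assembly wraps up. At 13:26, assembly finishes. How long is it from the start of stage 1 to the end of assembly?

The burn-in test starts at 13:26 − 215 min = 09:51.
Calibration ends at 09:51 + 245 min = 13:56.
Stage 1 starts at 13:56 − 160 min = 11:16.
From 11:16 to 13:26 is 2 h 10 min.

2 h 10 min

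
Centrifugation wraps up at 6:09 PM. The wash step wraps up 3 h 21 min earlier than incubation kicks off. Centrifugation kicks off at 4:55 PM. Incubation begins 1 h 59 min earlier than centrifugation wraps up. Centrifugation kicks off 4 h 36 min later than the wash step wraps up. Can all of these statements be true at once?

Incubation starts at 6:09 PM − 119 min = 4:10 PM.
The wash step ends at 4:10 PM − 201 min = 12:49 PM.
Centrifugation starts at 12:49 PM + 276 min = 5:25 PM.
But centrifugation is also said to start at 4:55 PM — a 30-minute conflict.

No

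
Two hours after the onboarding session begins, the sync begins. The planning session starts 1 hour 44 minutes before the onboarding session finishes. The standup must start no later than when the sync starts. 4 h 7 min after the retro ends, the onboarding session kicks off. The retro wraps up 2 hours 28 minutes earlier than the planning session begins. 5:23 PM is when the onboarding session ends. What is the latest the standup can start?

7:18 PM

The planning session starts at 5:23 PM − 104 min = 3:39 PM.
The retro ends at 3:39 PM − 148 min = 1:11 PM.
The onboarding session starts at 1:11 PM + 247 min = 5:18 PM.
The sync starts at 5:18 PM + 120 min = 7:18 PM.
The standup is bounded by the sync, so the latest it can start is 7:18 PM.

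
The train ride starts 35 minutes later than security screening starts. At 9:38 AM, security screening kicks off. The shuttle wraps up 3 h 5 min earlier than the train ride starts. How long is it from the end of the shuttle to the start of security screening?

The train ride starts at 9:38 AM + 35 min = 10:13 AM.
The shuttle ends at 10:13 AM − 185 min = 7:08 AM.
From 7:08 AM to 9:38 AM is 2 hours 30 minutes.

2 hours 30 minutes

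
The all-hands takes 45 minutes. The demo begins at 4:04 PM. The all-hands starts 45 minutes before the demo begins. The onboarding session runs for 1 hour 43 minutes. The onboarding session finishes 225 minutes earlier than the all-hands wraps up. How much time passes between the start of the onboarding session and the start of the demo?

5 hours 28 minutes

The all-hands starts at 4:04 PM − 45 min = 3:19 PM.
The all-hands ends at 3:19 PM + 45 min = 4:04 PM.
The onboarding session ends at 4:04 PM − 225 min = 12:19 PM.
The onboarding session starts at 12:19 PM − 103 min = 10:36 AM.
From 10:36 AM to 4:04 PM is 5 hours 28 minutes.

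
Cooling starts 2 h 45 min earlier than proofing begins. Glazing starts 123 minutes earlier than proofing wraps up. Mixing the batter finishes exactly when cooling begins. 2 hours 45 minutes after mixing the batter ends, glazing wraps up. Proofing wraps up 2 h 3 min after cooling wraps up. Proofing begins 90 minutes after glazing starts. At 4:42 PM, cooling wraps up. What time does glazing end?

6:12 PM

Proofing ends at 4:42 PM + 123 min = 6:45 PM.
Glazing starts at 6:45 PM − 123 min = 4:42 PM.
Proofing starts at 4:42 PM + 90 min = 6:12 PM.
Cooling starts at 6:12 PM − 165 min = 3:27 PM.
So mixing the batter ends at 3:27 PM.
Glazing ends at 3:27 PM + 165 min = 6:12 PM.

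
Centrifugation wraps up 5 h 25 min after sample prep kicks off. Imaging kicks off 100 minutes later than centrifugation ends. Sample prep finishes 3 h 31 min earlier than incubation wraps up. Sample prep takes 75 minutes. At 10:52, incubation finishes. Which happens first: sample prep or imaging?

sample prep

Sample prep ends at 10:52 − 211 min = 07:21.
Sample prep starts at 07:21 − 75 min = 06:06.
Centrifugation ends at 06:06 + 325 min = 11:31.
Imaging starts at 11:31 + 100 min = 13:11.
Sample prep starts at 06:06 and imaging starts at 13:11, so sample prep is first.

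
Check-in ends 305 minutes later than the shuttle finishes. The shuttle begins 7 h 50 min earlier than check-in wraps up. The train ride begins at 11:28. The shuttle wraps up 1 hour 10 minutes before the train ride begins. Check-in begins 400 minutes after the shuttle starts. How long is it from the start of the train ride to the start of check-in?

The shuttle ends at 11:28 − 70 min = 10:18.
Check-in ends at 10:18 + 305 min = 15:23.
The shuttle starts at 15:23 − 470 min = 07:33.
Check-in starts at 07:33 + 400 min = 14:13.
From 11:28 to 14:13 is 2 hours 45 minutes.

2 hours 45 minutes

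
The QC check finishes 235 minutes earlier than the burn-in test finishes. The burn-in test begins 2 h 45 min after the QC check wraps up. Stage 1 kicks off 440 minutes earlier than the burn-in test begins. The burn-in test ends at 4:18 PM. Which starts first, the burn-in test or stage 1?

The QC check ends at 4:18 PM − 235 min = 12:23 PM.
The burn-in test starts at 12:23 PM + 165 min = 3:08 PM.
Stage 1 starts at 3:08 PM − 440 min = 7:48 AM.
The burn-in test starts at 3:08 PM and stage 1 starts at 7:48 AM, so stage 1 is first.

stage 1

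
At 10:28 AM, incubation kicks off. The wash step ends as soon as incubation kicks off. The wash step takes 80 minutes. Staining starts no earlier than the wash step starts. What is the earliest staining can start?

The wash step ends at 10:28 AM.
The wash step starts at 10:28 AM − 80 min = 9:08 AM.
Staining is bounded by the wash step, so the earliest it can start is 9:08 AM.

9:08 AM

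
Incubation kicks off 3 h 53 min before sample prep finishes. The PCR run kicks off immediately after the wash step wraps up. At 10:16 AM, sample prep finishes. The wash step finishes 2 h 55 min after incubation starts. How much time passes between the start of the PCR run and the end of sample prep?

58 minutes

Incubation starts at 10:16 AM − 233 min = 6:23 AM.
The wash step ends at 6:23 AM + 175 min = 9:18 AM.
So the PCR run starts at 9:18 AM.
From 9:18 AM to 10:16 AM is 58 minutes.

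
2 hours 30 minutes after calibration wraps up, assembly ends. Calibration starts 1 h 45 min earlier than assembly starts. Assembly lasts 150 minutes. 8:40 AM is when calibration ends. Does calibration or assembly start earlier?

Assembly ends at 8:40 AM + 150 min = 11:10 AM.
Assembly starts at 11:10 AM − 150 min = 8:40 AM.
Calibration starts at 8:40 AM − 105 min = 6:55 AM.
Calibration starts at 6:55 AM and assembly starts at 8:40 AM, so calibration is first.

calibration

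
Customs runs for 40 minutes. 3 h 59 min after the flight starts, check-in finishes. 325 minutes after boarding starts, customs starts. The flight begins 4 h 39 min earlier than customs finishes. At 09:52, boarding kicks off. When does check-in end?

Customs starts at 09:52 + 325 min = 15:17.
Customs ends at 15:17 + 40 min = 15:57.
The flight starts at 15:57 − 279 min = 11:18.
Check-in ends at 11:18 + 239 min = 15:17.

15:17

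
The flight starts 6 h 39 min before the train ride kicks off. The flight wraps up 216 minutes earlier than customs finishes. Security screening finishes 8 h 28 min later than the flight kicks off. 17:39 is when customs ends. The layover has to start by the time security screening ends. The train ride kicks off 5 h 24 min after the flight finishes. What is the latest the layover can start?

21:16

The flight ends at 17:39 − 216 min = 14:03.
The train ride starts at 14:03 + 324 min = 19:27.
The flight starts at 19:27 − 399 min = 12:48.
Security screening ends at 12:48 + 508 min = 21:16.
The layover is bounded by security screening, so the latest it can start is 21:16.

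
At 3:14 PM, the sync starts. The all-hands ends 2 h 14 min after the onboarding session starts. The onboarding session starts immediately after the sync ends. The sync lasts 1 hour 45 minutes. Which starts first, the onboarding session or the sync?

the sync

The sync ends at 3:14 PM + 105 min = 4:59 PM.
So the onboarding session starts at 4:59 PM.
The onboarding session starts at 4:59 PM and the sync starts at 3:14 PM, so the sync is first.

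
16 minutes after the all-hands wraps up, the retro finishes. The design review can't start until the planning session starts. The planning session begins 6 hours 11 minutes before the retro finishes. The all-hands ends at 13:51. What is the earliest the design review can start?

07:56

The retro ends at 13:51 + 16 min = 14:07.
The planning session starts at 14:07 − 371 min = 07:56.
The design review is bounded by the planning session, so the earliest it can start is 07:56.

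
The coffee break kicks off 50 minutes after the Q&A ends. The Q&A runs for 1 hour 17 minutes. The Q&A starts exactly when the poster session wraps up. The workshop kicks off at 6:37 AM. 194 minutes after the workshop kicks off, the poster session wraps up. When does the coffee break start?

11:58 AM

The poster session ends at 6:37 AM + 194 min = 9:51 AM.
So the Q&A starts at 9:51 AM.
The Q&A ends at 9:51 AM + 77 min = 11:08 AM.
The coffee break starts at 11:08 AM + 50 min = 11:58 AM.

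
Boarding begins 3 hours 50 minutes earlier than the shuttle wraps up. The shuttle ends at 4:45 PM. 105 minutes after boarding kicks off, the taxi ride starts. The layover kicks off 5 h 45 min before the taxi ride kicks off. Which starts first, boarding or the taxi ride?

Boarding starts at 4:45 PM − 230 min = 12:55 PM.
The taxi ride starts at 12:55 PM + 105 min = 2:40 PM.
Boarding starts at 12:55 PM and the taxi ride starts at 2:40 PM, so boarding is first.

boarding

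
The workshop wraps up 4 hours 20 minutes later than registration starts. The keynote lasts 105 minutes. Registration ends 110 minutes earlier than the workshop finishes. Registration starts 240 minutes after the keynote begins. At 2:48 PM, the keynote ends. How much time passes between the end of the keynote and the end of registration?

The keynote starts at 2:48 PM − 105 min = 1:03 PM.
Registration starts at 1:03 PM + 240 min = 5:03 PM.
The workshop ends at 5:03 PM + 260 min = 9:23 PM.
Registration ends at 9:23 PM − 110 min = 7:33 PM.
From 2:48 PM to 7:33 PM is 4 h 45 min.

4 h 45 min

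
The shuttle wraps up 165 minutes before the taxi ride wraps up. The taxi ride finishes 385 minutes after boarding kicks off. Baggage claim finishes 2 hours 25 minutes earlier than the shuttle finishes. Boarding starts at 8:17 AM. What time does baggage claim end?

The taxi ride ends at 8:17 AM + 385 min = 2:42 PM.
The shuttle ends at 2:42 PM − 165 min = 11:57 AM.
Baggage claim ends at 11:57 AM − 145 min = 9:32 AM.

9:32 AM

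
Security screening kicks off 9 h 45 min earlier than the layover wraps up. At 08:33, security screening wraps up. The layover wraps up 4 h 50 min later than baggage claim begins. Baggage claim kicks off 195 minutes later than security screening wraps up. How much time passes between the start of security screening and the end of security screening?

Baggage claim starts at 08:33 + 195 min = 11:48.
The layover ends at 11:48 + 290 min = 16:38.
Security screening starts at 16:38 − 585 min = 06:53.
From 06:53 to 08:33 is 1 h 40 min.

1 h 40 min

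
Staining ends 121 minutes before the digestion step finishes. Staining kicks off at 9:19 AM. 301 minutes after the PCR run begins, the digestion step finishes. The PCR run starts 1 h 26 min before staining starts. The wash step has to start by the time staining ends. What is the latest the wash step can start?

10:53 AM

The PCR run starts at 9:19 AM − 86 min = 7:53 AM.
The digestion step ends at 7:53 AM + 301 min = 12:54 PM.
Staining ends at 12:54 PM − 121 min = 10:53 AM.
The wash step is bounded by staining, so the latest it can start is 10:53 AM.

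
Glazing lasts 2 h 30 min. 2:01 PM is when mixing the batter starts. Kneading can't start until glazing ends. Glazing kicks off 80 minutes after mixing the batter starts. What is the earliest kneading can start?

5:51 PM

Glazing starts at 2:01 PM + 80 min = 3:21 PM.
Glazing ends at 3:21 PM + 150 min = 5:51 PM.
Kneading is bounded by glazing, so the earliest it can start is 5:51 PM.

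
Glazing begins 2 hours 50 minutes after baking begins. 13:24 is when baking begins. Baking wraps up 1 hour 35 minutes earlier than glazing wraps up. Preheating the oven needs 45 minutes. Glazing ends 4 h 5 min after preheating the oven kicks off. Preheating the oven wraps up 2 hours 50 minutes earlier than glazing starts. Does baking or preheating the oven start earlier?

preheating the oven

Glazing starts at 13:24 + 170 min = 16:14.
Preheating the oven ends at 16:14 − 170 min = 13:24.
Preheating the oven starts at 13:24 − 45 min = 12:39.
Baking starts at 13:24 and preheating the oven starts at 12:39, so preheating the oven is first.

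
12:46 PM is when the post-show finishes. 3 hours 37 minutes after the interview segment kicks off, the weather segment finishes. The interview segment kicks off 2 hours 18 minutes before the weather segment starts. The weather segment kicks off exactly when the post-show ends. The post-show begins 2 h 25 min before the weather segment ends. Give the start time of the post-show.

11:40 AM

The weather segment starts at 12:46 PM.
The interview segment starts at 12:46 PM − 138 min = 10:28 AM.
The weather segment ends at 10:28 AM + 217 min = 2:05 PM.
The post-show starts at 2:05 PM − 145 min = 11:40 AM.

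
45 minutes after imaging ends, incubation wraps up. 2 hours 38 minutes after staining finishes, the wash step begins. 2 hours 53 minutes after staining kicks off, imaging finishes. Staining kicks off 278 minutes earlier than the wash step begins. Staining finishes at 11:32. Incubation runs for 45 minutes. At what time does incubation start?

12:25

The wash step starts at 11:32 + 158 min = 14:10.
Staining starts at 14:10 − 278 min = 09:32.
Imaging ends at 09:32 + 173 min = 12:25.
Incubation ends at 12:25 + 45 min = 13:10.
Incubation starts at 13:10 − 45 min = 12:25.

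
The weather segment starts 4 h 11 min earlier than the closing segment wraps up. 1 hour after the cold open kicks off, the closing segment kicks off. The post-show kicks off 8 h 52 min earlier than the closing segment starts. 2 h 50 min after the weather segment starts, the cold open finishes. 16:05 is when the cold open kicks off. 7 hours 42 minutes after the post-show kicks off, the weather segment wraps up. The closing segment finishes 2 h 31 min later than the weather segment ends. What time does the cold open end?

The closing segment starts at 16:05 + 60 min = 17:05.
The post-show starts at 17:05 − 532 min = 08:13.
The weather segment ends at 08:13 + 462 min = 15:55.
The closing segment ends at 15:55 + 151 min = 18:26.
The weather segment starts at 18:26 − 251 min = 14:15.
The cold open ends at 14:15 + 170 min = 17:05.

17:05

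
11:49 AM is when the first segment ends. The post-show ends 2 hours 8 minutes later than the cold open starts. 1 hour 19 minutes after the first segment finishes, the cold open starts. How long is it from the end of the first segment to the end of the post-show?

The cold open starts at 11:49 AM + 79 min = 1:08 PM.
The post-show ends at 1:08 PM + 128 min = 3:16 PM.
From 11:49 AM to 3:16 PM is 3 h 27 min.

3 h 27 min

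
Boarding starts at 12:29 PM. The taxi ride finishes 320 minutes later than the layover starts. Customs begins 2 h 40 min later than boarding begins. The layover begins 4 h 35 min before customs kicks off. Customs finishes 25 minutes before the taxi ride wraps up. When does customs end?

3:29 PM

Customs starts at 12:29 PM + 160 min = 3:09 PM.
The layover starts at 3:09 PM − 275 min = 10:34 AM.
The taxi ride ends at 10:34 AM + 320 min = 3:54 PM.
Customs ends at 3:54 PM − 25 min = 3:29 PM.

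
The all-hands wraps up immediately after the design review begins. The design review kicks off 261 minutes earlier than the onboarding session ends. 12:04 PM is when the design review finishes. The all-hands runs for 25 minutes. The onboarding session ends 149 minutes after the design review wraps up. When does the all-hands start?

9:47 AM

The onboarding session ends at 12:04 PM + 149 min = 2:33 PM.
The design review starts at 2:33 PM − 261 min = 10:12 AM.
So the all-hands ends at 10:12 AM.
The all-hands starts at 10:12 AM − 25 min = 9:47 AM.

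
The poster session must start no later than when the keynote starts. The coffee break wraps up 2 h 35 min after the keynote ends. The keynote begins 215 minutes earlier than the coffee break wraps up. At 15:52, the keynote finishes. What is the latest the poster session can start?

The coffee break ends at 15:52 + 155 min = 18:27.
The keynote starts at 18:27 − 215 min = 14:52.
The poster session is bounded by the keynote, so the latest it can start is 14:52.

14:52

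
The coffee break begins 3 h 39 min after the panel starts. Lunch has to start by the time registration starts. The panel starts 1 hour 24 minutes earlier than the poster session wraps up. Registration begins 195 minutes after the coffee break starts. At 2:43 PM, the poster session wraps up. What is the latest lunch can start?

8:13 PM

The panel starts at 2:43 PM − 84 min = 1:19 PM.
The coffee break starts at 1:19 PM + 219 min = 4:58 PM.
Registration starts at 4:58 PM + 195 min = 8:13 PM.
Lunch is bounded by registration, so the latest it can start is 8:13 PM.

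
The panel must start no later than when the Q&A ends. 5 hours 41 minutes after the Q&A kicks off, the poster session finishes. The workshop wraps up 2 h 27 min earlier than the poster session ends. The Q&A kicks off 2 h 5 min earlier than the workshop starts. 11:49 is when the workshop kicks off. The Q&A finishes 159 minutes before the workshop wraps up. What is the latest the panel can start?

The Q&A starts at 11:49 − 125 min = 09:44.
The poster session ends at 09:44 + 341 min = 15:25.
The workshop ends at 15:25 − 147 min = 12:58.
The Q&A ends at 12:58 − 159 min = 10:19.
The panel is bounded by the Q&A, so the latest it can start is 10:19.

10:19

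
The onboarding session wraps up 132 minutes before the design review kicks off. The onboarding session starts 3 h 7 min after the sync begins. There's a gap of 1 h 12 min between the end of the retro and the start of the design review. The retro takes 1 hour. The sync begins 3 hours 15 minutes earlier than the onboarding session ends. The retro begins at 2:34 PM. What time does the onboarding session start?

2:26 PM

The retro ends at 2:34 PM + 60 min = 3:34 PM.
The design review starts at 3:34 PM + 72 min = 4:46 PM.
The onboarding session ends at 4:46 PM − 132 min = 2:34 PM.
The sync starts at 2:34 PM − 195 min = 11:19 AM.
The onboarding session starts at 11:19 AM + 187 min = 2:26 PM.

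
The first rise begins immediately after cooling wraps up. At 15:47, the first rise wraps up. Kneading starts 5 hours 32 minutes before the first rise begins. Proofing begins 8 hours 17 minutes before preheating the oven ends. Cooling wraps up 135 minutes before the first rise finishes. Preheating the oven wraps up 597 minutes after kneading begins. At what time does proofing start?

09:40

Cooling ends at 15:47 − 135 min = 13:32.
So the first rise starts at 13:32.
Kneading starts at 13:32 − 332 min = 08:00.
Preheating the oven ends at 08:00 + 597 min = 17:57.
Proofing starts at 17:57 − 497 min = 09:40.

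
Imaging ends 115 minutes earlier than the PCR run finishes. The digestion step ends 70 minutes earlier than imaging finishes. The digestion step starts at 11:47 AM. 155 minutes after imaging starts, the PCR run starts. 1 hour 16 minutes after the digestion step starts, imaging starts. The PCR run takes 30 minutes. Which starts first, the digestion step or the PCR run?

Imaging starts at 11:47 AM + 76 min = 1:03 PM.
The PCR run starts at 1:03 PM + 155 min = 3:38 PM.
The digestion step starts at 11:47 AM and the PCR run starts at 3:38 PM, so the digestion step is first.

the digestion step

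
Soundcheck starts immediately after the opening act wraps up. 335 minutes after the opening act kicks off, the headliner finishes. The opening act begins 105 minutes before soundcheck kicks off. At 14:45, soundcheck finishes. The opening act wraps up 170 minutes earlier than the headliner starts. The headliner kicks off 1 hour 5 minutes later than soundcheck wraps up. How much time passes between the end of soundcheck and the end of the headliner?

125 minutes

The headliner starts at 14:45 + 65 min = 15:50.
The opening act ends at 15:50 − 170 min = 13:00.
So soundcheck starts at 13:00.
The opening act starts at 13:00 − 105 min = 11:15.
The headliner ends at 11:15 + 335 min = 16:50.
From 14:45 to 16:50 is 125 minutes.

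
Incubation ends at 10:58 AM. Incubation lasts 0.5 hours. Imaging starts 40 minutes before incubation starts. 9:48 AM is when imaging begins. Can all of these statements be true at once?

Incubation starts at 10:58 AM − 30 min = 10:28 AM.
Imaging starts at 10:28 AM − 40 min = 9:48 AM.
That matches the stated 9:48 AM, so the schedule is consistent.

Yes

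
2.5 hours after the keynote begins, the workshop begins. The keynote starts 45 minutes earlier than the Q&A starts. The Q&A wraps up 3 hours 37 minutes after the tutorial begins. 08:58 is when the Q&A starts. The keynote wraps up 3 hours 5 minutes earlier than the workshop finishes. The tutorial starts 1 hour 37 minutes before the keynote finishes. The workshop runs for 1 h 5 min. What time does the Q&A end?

The keynote starts at 08:58 − 45 min = 08:13.
The workshop starts at 08:13 + 150 min = 10:43.
The workshop ends at 10:43 + 65 min = 11:48.
The keynote ends at 11:48 − 185 min = 08:43.
The tutorial starts at 08:43 − 97 min = 07:06.
The Q&A ends at 07:06 + 217 min = 10:43.

10:43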